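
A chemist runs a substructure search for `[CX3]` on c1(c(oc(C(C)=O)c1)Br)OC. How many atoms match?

The query [CX3] means: C with X3: aliphatic carbon with exactly 3 total connections.
Check the 11 heavy atoms by environment: 1× o (aromatic, X2) → no; 4× c (aromatic, X3) → no; 1× Br (X1) → no; 1× C (X3) → match; 1× O (X1) → no; 2× C (X4) → no; 1× O (X2) → no.
That gives 1 matching atom.

1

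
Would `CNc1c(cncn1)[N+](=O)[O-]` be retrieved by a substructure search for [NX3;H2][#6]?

The pattern [NX3;H2][#6] describes a trivalent nitrogen with two H attached to carbon — a primary amine.
The closest candidate here is an N-methylamino group (-NHCH3), but the nitrogen bears two carbons and only one H (H1), not H2. No other fragment satisfies the full query, so there is no match.

No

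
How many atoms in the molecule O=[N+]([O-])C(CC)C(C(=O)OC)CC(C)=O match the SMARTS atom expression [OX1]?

4

The query [OX1] means: aliphatic oxygen with one total connection — typically a carbonyl =O or an oxide.
Check the 15 heavy atoms by environment: 7× C (X4) → no; 2× C (X3) → no; 3× O (X1) → match; 1× N (charge +1, X3) → no; 1× O (charge -1, X1) → match; 1× O (X2) → no.
Summing the matching environments: 3 + 1 = 4 matching atoms.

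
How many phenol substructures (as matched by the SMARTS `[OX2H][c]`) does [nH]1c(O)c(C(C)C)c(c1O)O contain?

3

[OX2H][c] is the SMARTS for a phenol: a hydroxyl oxygen attached to an aromatic carbon.
The molecule carries 3 separate instances of a hydroxyl group (-OH) meeting every constraint; each maps to a distinct set of atoms, giving 3 matches.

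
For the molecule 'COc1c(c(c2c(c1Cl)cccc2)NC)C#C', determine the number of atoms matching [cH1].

The query [cH1] means: aromatic carbon bearing exactly one hydrogen.
Check the 17 heavy atoms by environment: 6× c (aromatic, H0) → no; 4× c (aromatic, H1) → match; 1× O (H0) → no; 2× C (H3) → no; 1× Cl (H0) → no; 1× C (H0) → no; 1× C (H1) → no; 1× N (H1) → no.
That gives 4 matching atoms.

4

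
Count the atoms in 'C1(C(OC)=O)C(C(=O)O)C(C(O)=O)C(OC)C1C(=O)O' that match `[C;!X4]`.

Check the 20 heavy atoms by environment: 7× C (X4) → no; 4× C (X3) → match; 4× O (X1) → no; 5× O (X2) → no.
That gives 4 matching atoms.

4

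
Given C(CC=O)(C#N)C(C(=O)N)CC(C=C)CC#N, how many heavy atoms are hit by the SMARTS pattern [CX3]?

The query [CX3] means: C with X3: aliphatic carbon with exactly 3 total connections.
Check the 17 heavy atoms by environment: 6× C (X4) → no; 2× C (X2) → no; 2× N (X1) → no; 4× C (X3) → match; 2× O (X1) → no; 1× N (X3) → no.
That gives 4 matching atoms.

4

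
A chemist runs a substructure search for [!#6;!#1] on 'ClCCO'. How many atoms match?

2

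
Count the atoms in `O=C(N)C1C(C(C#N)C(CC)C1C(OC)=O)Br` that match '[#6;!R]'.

6

The query [#6;!R] means: carbon not in any ring.
Check the 17 heavy atoms by environment: 5× C (in 5-ring) → no; 1× Br (acyclic) → no; 6× C (acyclic) → match; 3× O (acyclic) → no; 2× N (acyclic) → no.
That gives 6 matching atoms.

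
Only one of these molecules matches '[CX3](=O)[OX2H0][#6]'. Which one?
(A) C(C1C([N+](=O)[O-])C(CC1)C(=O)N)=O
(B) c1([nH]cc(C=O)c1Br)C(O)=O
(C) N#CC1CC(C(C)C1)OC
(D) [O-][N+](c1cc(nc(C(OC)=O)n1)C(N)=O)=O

[CX3](=O)[OX2H0][#6] describes a carbonyl carbon bonded to an oxygen that is itself bonded to carbon (no H on that O) (an ester).
(A) has a primary amide (-C(=O)NH2) but the carbonyl is bonded to N, not to an O-C linkage.
(B) has a carboxylic acid group (-C(=O)OH) but the singly-bonded O carries H (OX2H1, not H0).
(C) has a methoxy ether (-OCH3) but the ether oxygen is not adjacent to a C=O carbon.
(D) contains a methyl-ester group (-C(=O)OCH3), which satisfies every atom and bond constraint.
So the answer is (D).

D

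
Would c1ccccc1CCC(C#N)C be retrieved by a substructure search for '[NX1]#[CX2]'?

The pattern [NX1]#[CX2] describes a nitrogen triple-bonded to a two-connected carbon — a nitrile.
The molecule carries a nitrile (-C#N), whose atoms satisfy every constraint of the query, so the pattern matches.

Yes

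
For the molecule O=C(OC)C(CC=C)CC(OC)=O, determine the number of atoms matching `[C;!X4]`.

The query [C;!X4] means: aliphatic carbon that does not have four total connections.
Check the 13 heavy atoms by environment: 5× C (X4) → no; 4× C (X3) → match; 2× O (X1) → no; 2× O (X2) → no.
That gives 4 matching atoms.

4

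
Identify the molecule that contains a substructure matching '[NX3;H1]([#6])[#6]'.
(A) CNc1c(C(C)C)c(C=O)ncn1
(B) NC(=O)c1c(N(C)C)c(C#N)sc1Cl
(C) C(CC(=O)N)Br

A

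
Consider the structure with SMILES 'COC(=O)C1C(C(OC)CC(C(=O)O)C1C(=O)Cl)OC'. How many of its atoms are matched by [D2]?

Check the 20 heavy atoms by environment: 8× C (D3) → no; 1× C (D2) → match; 4× O (D1) → no; 3× O (D2) → match; 3× C (D1) → no; 1× Cl (D1) → no.
Summing the matching environments: 1 + 3 = 4 matching atoms.

4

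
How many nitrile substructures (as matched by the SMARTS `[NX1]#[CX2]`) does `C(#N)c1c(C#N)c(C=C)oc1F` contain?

2

[NX1]#[CX2] is the SMARTS for a nitrile: a nitrogen triple-bonded to a two-connected carbon.
The molecule carries 2 separate instances of a nitrile (-C#N) meeting every constraint; each maps to a distinct set of atoms, giving 2 matches.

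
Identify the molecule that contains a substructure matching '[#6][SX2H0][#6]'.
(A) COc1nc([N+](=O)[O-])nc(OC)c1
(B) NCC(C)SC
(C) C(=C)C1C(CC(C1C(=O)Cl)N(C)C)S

[#6][SX2H0][#6] describes an aliphatic sulfur bridging two carbons with no H on the sulfur (a thioether).
(A) has a methoxy ether (-OCH3) but the bridging atom is O, not S.
(B) contains a methylthio ether (-SCH3), which satisfies every atom and bond constraint.
(C) has a thiol (-SH) but the sulfur has H1, not H0 bridging two carbons.
So the answer is (B).

B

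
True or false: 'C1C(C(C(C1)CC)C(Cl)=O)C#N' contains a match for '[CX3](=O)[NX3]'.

False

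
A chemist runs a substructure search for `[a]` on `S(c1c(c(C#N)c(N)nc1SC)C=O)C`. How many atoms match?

6

The query [a] means: a matches any aromatic atom.
Check the 15 heavy atoms by environment: 1× n (aromatic) → match; 5× c (aromatic) → match; 4× C → no; 1× O → no; 2× S → no; 2× N → no.
Summing the matching environments: 1 + 5 = 6 matching atoms.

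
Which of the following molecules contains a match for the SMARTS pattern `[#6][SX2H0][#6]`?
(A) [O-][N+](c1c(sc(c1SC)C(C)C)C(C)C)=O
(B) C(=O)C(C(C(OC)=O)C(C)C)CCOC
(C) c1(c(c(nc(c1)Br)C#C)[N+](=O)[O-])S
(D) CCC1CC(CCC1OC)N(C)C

A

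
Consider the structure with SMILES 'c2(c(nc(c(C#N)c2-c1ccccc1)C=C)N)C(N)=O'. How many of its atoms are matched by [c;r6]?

Check the 20 heavy atoms by environment: 1× n (aromatic, in 6-ring) → no; 11× c (aromatic, in 6-ring) → match; 3× N (acyclic) → no; 4× C (acyclic) → no; 1× O (acyclic) → no.
That gives 11 matching atoms.

11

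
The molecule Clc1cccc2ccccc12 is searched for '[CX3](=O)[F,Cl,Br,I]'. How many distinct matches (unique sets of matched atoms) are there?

0

[CX3](=O)[F,Cl,Br,I] is the SMARTS for an acyl halide: a carbonyl carbon bonded to a halogen.
The molecule has a chloro substituent, but the Cl is not on a carbonyl carbon; nothing else fits, so there are 0 matches.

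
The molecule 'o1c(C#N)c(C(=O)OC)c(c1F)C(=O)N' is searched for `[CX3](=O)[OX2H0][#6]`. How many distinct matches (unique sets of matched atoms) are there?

[CX3](=O)[OX2H0][#6] is the SMARTS for an ester: a carbonyl carbon bonded to an oxygen that is itself bonded to carbon (no H on that O).
Exactly one fragment in the molecule meets all constraints, giving 1 match.

1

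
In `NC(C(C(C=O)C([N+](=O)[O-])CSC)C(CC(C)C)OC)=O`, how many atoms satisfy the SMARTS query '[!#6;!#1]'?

8

The query [!#6;!#1] means: not carbon and not hydrogen — any heteroatom.
Check the 21 heavy atoms by environment: 13× C → no; 4× O → match; 1× N → match; 1× N (charge +1) → match; 1× O (charge -1) → match; 1× S → match.
Summing the matching environments: 4 + 1 + 1 + 1 + 1 = 8 matching atoms.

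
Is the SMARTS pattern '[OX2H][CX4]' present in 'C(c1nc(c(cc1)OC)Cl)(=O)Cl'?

No

The pattern [OX2H][CX4] describes a hydroxyl oxygen bound to an sp3 (X4) carbon — an aliphatic alcohol.
The closest candidate here is a methoxy ether (-OCH3), but the oxygen has H0 (ether), not H1. No other fragment satisfies the full query, so there is no match.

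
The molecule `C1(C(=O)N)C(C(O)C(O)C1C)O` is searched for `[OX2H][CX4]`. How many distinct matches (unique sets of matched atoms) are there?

[OX2H][CX4] is the SMARTS for an aliphatic alcohol: a hydroxyl oxygen bound to an sp3 (X4) carbon.
The molecule carries 3 separate instances of a hydroxyl group (-OH) meeting every constraint; each maps to a distinct set of atoms, giving 3 matches.

3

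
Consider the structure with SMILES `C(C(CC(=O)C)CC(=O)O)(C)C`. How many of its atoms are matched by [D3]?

4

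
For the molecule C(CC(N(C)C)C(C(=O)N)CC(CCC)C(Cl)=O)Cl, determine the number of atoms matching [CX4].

11

The query [CX4] means: C with X4: aliphatic carbon with exactly 4 total connections (bonds + H).
Check the 19 heavy atoms by environment: 11× C (X4) → match; 2× N (X3) → no; 2× C (X3) → no; 2× O (X1) → no; 2× Cl (X1) → no.
That gives 11 matching atoms.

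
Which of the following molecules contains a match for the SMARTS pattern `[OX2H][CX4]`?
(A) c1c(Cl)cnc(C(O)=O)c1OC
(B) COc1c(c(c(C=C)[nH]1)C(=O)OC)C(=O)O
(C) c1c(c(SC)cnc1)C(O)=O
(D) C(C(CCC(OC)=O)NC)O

D

[OX2H][CX4] describes a hydroxyl oxygen bound to an sp3 (X4) carbon (an aliphatic alcohol).
(A) has a carboxylic acid group (-C(=O)OH) but the -OH is on a CX3 carbonyl carbon, not a CX4 carbon.
(B) has a carboxylic acid group (-C(=O)OH) but the -OH is on a CX3 carbonyl carbon, not a CX4 carbon.
(C) has a carboxylic acid group (-C(=O)OH) but the -OH is on a CX3 carbonyl carbon, not a CX4 carbon.
(D) contains a hydroxyl group (-OH), which satisfies every atom and bond constraint.
So the answer is (D).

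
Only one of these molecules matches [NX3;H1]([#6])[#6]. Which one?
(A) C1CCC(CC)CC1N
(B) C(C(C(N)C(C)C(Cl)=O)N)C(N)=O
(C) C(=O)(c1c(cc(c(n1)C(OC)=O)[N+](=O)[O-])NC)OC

C

[NX3;H1]([#6])[#6] describes a trivalent nitrogen with one H, bonded to two carbons (a secondary amine).
(A) has a primary amino group (-NH2) but the nitrogen has H2 and only one carbon neighbour.
(B) has a primary amide (-C(=O)NH2) but the -C(=O)NH2 nitrogen has H2, not H1.
(C) contains an N-methylamino group (-NHCH3), which satisfies every atom and bond constraint.
So the answer is (C).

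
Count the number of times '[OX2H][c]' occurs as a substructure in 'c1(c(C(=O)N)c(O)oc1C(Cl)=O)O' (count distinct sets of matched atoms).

2

[OX2H][c] is the SMARTS for a phenol: a hydroxyl oxygen attached to an aromatic carbon.
The molecule carries 2 separate instances of a hydroxyl group (-OH) meeting every constraint; each maps to a distinct set of atoms, giving 2 matches.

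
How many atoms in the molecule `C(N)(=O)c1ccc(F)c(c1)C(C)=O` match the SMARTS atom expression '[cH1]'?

3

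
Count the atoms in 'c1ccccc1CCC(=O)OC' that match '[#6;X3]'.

7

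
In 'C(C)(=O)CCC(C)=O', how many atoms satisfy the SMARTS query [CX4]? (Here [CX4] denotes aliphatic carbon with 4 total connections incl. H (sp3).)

4

The query [CX4] means: C with X4: aliphatic carbon with exactly 4 total connections (bonds + H).
Check the 8 heavy atoms by environment: 4× C (X4) → match; 2× C (X3) → no; 2× O (X1) → no.
That gives 4 matching atoms.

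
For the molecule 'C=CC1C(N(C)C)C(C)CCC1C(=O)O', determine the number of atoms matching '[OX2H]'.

1

The query [OX2H] means: aliphatic oxygen with two connections, one of which is H — an -OH oxygen.
Check the 15 heavy atoms by environment: 4× C (H1, X4) → no; 2× C (H2, X4) → no; 1× C (H1, X3) → no; 1× C (H2, X3) → no; 3× C (H3, X4) → no; 1× C (H0, X3) → no; 1× O (H0, X1) → no; 1× O (H1, X2) → match; 1× N (H0, X3) → no.
That gives 1 matching atom.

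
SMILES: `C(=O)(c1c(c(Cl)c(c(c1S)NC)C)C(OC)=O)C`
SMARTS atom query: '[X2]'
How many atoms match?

The query [X2] means: any atom with exactly two total connections (bonds + H).
Check the 18 heavy atoms by environment: 6× c (aromatic, X3) → no; 1× Cl (X1) → no; 2× C (X3) → no; 2× O (X1) → no; 1× O (X2) → match; 4× C (X4) → no; 1× N (X3) → no; 1× S (X2) → match.
Summing the matching environments: 1 + 1 = 2 matching atoms.

2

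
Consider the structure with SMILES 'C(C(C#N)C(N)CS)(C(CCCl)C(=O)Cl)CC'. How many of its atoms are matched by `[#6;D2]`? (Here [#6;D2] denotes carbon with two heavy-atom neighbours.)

5

The query [#6;D2] means: any carbon bonded to exactly two heavy atoms.
Check the 17 heavy atoms by environment: 5× C (D2) → match; 5× C (D3) → no; 1× S (D1) → no; 2× N (D1) → no; 1× C (D1) → no; 1× O (D1) → no; 2× Cl (D1) → no.
That gives 5 matching atoms.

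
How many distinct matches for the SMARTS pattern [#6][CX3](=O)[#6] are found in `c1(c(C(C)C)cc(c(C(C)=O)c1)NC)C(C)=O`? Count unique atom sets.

2

[#6][CX3](=O)[#6] is the SMARTS for a ketone: a carbonyl carbon (no H) flanked by two carbons.
The molecule carries 2 separate instances of an acetyl/ketone group (-C(=O)CH3) meeting every constraint; each maps to a distinct set of atoms, giving 2 matches.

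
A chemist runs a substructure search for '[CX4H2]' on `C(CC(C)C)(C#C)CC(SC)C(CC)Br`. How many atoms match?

3

Check the 15 heavy atoms by environment: 3× C (H2, X4) → match; 4× C (H1, X4) → no; 4× C (H3, X4) → no; 1× C (H0, X2) → no; 1× C (H1, X2) → no; 1× S (H0, X2) → no; 1× Br (H0, X1) → no.
That gives 3 matching atoms.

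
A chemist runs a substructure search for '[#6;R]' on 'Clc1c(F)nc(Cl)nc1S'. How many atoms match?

4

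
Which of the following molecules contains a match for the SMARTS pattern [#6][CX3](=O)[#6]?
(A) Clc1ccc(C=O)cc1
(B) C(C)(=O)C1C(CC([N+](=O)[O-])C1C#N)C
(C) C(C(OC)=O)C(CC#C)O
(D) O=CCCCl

B

[#6][CX3](=O)[#6] describes a carbonyl carbon (no H) flanked by two carbons (a ketone).
(A) has an aldehyde (-CHO) but the carbonyl carbon has H1, so it is not flanked by two carbons.
(B) contains an acetyl/ketone group (-C(=O)CH3), which satisfies every atom and bond constraint.
(C) has a methyl-ester group (-C(=O)OCH3) but one neighbour of the carbonyl carbon is O, not C.
(D) has an aldehyde (-CHO) but the carbonyl carbon has H1, so it is not flanked by two carbons.
So the answer is (B).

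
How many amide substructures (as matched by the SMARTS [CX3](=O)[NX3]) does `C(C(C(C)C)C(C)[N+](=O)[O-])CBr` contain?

[CX3](=O)[NX3] is the SMARTS for an amide: a carbonyl carbon bonded to a trivalent nitrogen.
No fragment in the molecule satisfies every constraint, giving 0 matches.

0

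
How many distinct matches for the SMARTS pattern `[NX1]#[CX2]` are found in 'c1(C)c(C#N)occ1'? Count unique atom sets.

[NX1]#[CX2] is the SMARTS for a nitrile: a nitrogen triple-bonded to a two-connected carbon.
Exactly one fragment in the molecule meets all constraints, giving 1 match.

1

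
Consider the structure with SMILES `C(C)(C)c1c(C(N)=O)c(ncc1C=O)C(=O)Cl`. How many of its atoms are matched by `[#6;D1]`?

The query [#6;D1] means: carbon bonded to exactly one heavy atom.
Check the 17 heavy atoms by environment: 1× n (aromatic, D2) → no; 1× c (aromatic, D2) → no; 4× c (aromatic, D3) → no; 3× C (D3) → no; 3× O (D1) → no; 1× Cl (D1) → no; 2× C (D1) → match; 1× C (D2) → no; 1× N (D1) → no.
That gives 2 matching atoms.

2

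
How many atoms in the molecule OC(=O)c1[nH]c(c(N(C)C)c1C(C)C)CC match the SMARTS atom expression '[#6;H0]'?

The query [#6;H0] means: any carbon with no attached hydrogen.
Check the 16 heavy atoms by environment: 1× n (aromatic, H1) → no; 4× c (aromatic, H0) → match; 1× C (H1) → no; 5× C (H3) → no; 1× C (H0) → match; 1× O (H0) → no; 1× O (H1) → no; 1× N (H0) → no; 1× C (H2) → no.
Summing the matching environments: 4 + 1 = 5 matching atoms.

5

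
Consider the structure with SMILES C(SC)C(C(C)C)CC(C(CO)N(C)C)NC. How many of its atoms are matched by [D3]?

The query [D3] means: atom with exactly three heavy-atom neighbours.
Check the 17 heavy atoms by environment: 3× C (D2) → no; 4× C (D3) → match; 1× O (D1) → no; 6× C (D1) → no; 1× N (D2) → no; 1× S (D2) → no; 1× N (D3) → match.
Summing the matching environments: 4 + 1 = 5 matching atoms.

5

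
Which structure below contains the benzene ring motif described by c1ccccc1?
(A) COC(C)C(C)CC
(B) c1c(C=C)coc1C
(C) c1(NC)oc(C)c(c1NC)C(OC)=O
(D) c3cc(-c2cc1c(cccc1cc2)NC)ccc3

D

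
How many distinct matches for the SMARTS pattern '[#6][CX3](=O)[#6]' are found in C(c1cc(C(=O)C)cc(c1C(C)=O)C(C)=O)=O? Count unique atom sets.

3

[#6][CX3](=O)[#6] is the SMARTS for a ketone: a carbonyl carbon (no H) flanked by two carbons.
The molecule carries 3 separate instances of an acetyl/ketone group (-C(=O)CH3) meeting every constraint; each maps to a distinct set of atoms, giving 3 matches.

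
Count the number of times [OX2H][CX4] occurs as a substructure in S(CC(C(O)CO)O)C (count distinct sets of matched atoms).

[OX2H][CX4] is the SMARTS for an aliphatic alcohol: a hydroxyl oxygen bound to an sp3 (X4) carbon.
The molecule carries 3 separate instances of a hydroxyl group (-OH) meeting every constraint; each maps to a distinct set of atoms, giving 3 matches.

3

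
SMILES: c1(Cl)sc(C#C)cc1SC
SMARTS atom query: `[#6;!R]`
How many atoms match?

3

The query [#6;!R] means: carbon not in any ring.
Check the 10 heavy atoms by environment: 1× s (aromatic, in 5-ring) → no; 4× c (aromatic, in 5-ring) → no; 1× S (acyclic) → no; 3× C (acyclic) → match; 1× Cl (acyclic) → no.
That gives 3 matching atoms.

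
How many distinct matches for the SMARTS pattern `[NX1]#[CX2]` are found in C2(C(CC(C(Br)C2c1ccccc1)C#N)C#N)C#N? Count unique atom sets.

[NX1]#[CX2] is the SMARTS for a nitrile: a nitrogen triple-bonded to a two-connected carbon.
The molecule carries 3 separate instances of a nitrile (-C#N) meeting every constraint; each maps to a distinct set of atoms, giving 3 matches.

3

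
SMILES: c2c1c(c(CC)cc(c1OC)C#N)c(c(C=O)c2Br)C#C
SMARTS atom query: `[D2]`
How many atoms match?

The query [D2] means: atom with exactly two heavy-atom neighbours.
Check the 21 heavy atoms by environment: 8× c (aromatic, D3) → no; 2× c (aromatic, D2) → match; 4× C (D2) → match; 3× C (D1) → no; 1× O (D1) → no; 1× O (D2) → match; 1× Br (D1) → no; 1× N (D1) → no.
Summing the matching environments: 2 + 4 + 1 = 7 matching atoms.

7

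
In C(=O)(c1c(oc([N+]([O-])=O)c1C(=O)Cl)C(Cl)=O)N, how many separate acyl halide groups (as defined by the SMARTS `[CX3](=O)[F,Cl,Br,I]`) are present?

2

[CX3](=O)[F,Cl,Br,I] is the SMARTS for an acyl halide: a carbonyl carbon bonded to a halogen.
The molecule carries 2 separate instances of an acyl chloride (-C(=O)Cl) meeting every constraint; each maps to a distinct set of atoms, giving 2 matches.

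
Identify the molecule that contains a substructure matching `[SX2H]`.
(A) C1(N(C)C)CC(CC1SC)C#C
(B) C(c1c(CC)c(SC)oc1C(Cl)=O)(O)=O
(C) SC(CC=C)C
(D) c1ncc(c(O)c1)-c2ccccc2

[SX2H] describes an aliphatic sulfur with two connections, one being H (a thiol).
(A) has a methylthio ether (-SCH3) but the sulfur has H0 (bonded to two carbons), not H1.
(B) has a methylthio ether (-SCH3) but the sulfur has H0 (bonded to two carbons), not H1.
(C) contains a thiol (-SH), which satisfies every atom and bond constraint.
(D) has a hydroxyl group (-OH) but it is an -OH, not an -SH.
So the answer is (C).

C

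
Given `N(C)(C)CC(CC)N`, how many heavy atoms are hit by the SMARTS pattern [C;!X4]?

Check the 8 heavy atoms by environment: 6× C (X4) → no; 2× N (X3) → no.
No environment satisfies the query, so 0 matching atoms.

0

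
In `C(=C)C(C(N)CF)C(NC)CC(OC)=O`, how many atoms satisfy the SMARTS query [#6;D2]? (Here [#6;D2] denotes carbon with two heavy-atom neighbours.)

3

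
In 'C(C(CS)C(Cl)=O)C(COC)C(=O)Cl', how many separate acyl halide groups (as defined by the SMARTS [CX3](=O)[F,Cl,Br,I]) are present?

2

[CX3](=O)[F,Cl,Br,I] is the SMARTS for an acyl halide: a carbonyl carbon bonded to a halogen.
The molecule carries 2 separate instances of an acyl chloride (-C(=O)Cl) meeting every constraint; each maps to a distinct set of atoms, giving 2 matches.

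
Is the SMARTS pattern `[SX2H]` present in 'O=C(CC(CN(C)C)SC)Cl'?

The pattern [SX2H] describes an aliphatic sulfur with two connections, one being H — a thiol.
The closest candidate here is a methylthio ether (-SCH3), but the sulfur has H0 (bonded to two carbons), not H1. No other fragment satisfies the full query, so there is no match.

No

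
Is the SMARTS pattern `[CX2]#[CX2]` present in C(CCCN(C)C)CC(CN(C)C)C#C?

Yes

The pattern [CX2]#[CX2] describes a carbon-carbon triple bond — an alkyne.
The molecule carries an ethynyl group (-C#CH), whose atoms satisfy every constraint of the query, so the pattern matches.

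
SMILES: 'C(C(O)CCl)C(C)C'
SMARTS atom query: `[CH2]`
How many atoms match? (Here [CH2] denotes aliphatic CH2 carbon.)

2

The query [CH2] means: aliphatic carbon with exactly two hydrogens.
Check the 8 heavy atoms by environment: 2× C (H2) → match; 2× C (H1) → no; 1× Cl (H0) → no; 2× C (H3) → no; 1× O (H1) → no.
That gives 2 matching atoms.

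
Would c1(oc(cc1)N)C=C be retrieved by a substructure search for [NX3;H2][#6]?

Yes

The pattern [NX3;H2][#6] describes a trivalent nitrogen with two H attached to carbon — a primary amine.
The molecule carries a primary amino group (-NH2), whose atoms satisfy every constraint of the query, so the pattern matches.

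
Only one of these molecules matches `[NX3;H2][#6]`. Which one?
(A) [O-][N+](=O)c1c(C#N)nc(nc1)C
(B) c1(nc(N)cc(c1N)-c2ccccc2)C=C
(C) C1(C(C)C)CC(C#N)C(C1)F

B

[NX3;H2][#6] describes a trivalent nitrogen with two H attached to carbon (a primary amine).
(A) has a nitro group (-[N+](=O)[O-]) but the nitrogen is [N+] with no H, not NX3H2.
(B) contains a primary amino group (-NH2), which satisfies every atom and bond constraint.
(C) has a nitrile (-C#N) but the nitrogen is NX1 (triple-bonded), not NX3 with two H.
So the answer is (B).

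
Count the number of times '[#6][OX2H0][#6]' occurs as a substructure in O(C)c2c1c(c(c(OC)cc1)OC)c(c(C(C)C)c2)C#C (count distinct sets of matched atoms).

3

[#6][OX2H0][#6] is the SMARTS for an ether: an aliphatic oxygen bridging two carbons with no H on the oxygen.
The molecule carries 3 separate instances of a methoxy ether (-OCH3) meeting every constraint; each maps to a distinct set of atoms, giving 3 matches.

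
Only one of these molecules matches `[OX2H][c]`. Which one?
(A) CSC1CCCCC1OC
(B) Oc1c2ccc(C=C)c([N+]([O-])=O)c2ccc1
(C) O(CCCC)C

B

[OX2H][c] describes a hydroxyl oxygen attached to an aromatic carbon (a phenol).
(A) has a methoxy ether (-OCH3) but the oxygen has H0, not H1.
(B) contains a hydroxyl group (-OH), which satisfies every atom and bond constraint.
(C) has a methoxy ether (-OCH3) but the oxygen has H0, not H1.
So the answer is (B).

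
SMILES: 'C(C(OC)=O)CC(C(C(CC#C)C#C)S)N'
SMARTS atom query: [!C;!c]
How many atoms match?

The query [!C;!c] means: neither aliphatic nor aromatic carbon — same as [!#6].
Check the 16 heavy atoms by environment: 12× C → no; 1× S → match; 1× N → match; 2× O → match.
Summing the matching environments: 1 + 1 + 2 = 4 matching atoms.

4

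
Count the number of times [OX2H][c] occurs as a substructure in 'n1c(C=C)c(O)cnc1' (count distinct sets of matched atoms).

1

[OX2H][c] is the SMARTS for a phenol: a hydroxyl oxygen attached to an aromatic carbon.
Exactly one fragment in the molecule meets all constraints, giving 1 match.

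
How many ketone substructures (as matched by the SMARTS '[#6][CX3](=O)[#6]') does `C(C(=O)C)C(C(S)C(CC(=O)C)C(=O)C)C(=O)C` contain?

4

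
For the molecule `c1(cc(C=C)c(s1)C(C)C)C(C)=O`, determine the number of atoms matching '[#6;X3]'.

7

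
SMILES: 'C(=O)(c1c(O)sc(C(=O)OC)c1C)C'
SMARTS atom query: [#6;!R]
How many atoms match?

5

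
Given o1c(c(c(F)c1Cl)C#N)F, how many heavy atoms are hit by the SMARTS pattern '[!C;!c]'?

5

The query [!C;!c] means: neither aliphatic nor aromatic carbon — same as [!#6].
Check the 10 heavy atoms by environment: 1× o (aromatic) → match; 4× c (aromatic) → no; 2× F → match; 1× C → no; 1× N → match; 1× Cl → match.
Summing the matching environments: 1 + 2 + 1 + 1 = 5 matching atoms.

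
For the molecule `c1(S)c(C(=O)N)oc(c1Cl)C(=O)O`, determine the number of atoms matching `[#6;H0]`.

6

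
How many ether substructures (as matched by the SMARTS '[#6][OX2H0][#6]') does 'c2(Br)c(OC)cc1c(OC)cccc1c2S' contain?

[#6][OX2H0][#6] is the SMARTS for an ether: an aliphatic oxygen bridging two carbons with no H on the oxygen.
The molecule carries 2 separate instances of a methoxy ether (-OCH3) meeting every constraint; each maps to a distinct set of atoms, giving 2 matches.

2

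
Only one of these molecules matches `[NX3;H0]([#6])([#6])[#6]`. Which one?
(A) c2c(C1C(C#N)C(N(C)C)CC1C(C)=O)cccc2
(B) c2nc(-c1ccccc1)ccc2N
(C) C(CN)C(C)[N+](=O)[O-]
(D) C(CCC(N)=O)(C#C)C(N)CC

A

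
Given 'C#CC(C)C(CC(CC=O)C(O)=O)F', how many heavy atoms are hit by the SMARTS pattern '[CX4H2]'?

Check the 14 heavy atoms by environment: 2× C (H2, X4) → match; 3× C (H1, X4) → no; 1× C (H3, X4) → no; 1× F (H0, X1) → no; 1× C (H1, X3) → no; 2× O (H0, X1) → no; 1× C (H0, X3) → no; 1× O (H1, X2) → no; 1× C (H0, X2) → no; 1× C (H1, X2) → no.
That gives 2 matching atoms.

2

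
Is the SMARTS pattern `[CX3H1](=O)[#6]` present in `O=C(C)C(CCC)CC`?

The pattern [CX3H1](=O)[#6] describes an sp2 carbon with one H, double-bonded to O and single-bonded to carbon — an aldehyde.
The closest candidate here is an acetyl/ketone group (-C(=O)CH3), but the carbonyl carbon has H0 (two carbon neighbours), not H1. No other fragment satisfies the full query, so there is no match.

No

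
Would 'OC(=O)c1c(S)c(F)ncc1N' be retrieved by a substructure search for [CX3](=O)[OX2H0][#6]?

No

The pattern [CX3](=O)[OX2H0][#6] describes a carbonyl carbon bonded to an oxygen that is itself bonded to carbon (no H on that O) — an ester.
The closest candidate here is a carboxylic acid group (-C(=O)OH), but the singly-bonded O carries H (OX2H1, not H0). No other fragment satisfies the full query, so there is no match.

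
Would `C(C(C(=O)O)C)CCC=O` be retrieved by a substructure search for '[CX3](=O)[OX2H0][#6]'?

No

The pattern [CX3](=O)[OX2H0][#6] describes a carbonyl carbon bonded to an oxygen that is itself bonded to carbon (no H on that O) — an ester.
The closest candidate here is a carboxylic acid group (-C(=O)OH), but the singly-bonded O carries H (OX2H1, not H0). No other fragment satisfies the full query, so there is no match.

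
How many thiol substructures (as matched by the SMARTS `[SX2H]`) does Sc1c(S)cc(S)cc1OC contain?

3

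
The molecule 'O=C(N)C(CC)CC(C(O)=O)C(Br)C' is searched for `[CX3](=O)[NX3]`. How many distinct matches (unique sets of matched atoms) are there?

1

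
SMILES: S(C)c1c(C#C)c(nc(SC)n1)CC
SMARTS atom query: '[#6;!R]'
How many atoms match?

The query [#6;!R] means: carbon not in any ring.
Check the 14 heavy atoms by environment: 2× n (aromatic, in 6-ring) → no; 4× c (aromatic, in 6-ring) → no; 6× C (acyclic) → match; 2× S (acyclic) → no.
That gives 6 matching atoms.

6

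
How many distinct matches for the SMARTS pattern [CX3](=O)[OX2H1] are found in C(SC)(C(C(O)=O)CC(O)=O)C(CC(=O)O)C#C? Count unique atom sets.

[CX3](=O)[OX2H1] is the SMARTS for a carboxylic acid: an sp2 carbon double-bonded to O and single-bonded to an -OH oxygen.
The molecule carries 3 separate instances of a carboxylic acid group (-C(=O)OH) meeting every constraint; each maps to a distinct set of atoms, giving 3 matches.

3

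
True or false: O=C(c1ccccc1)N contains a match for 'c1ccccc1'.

True

The pattern c1ccccc1 describes six aromatic carbons in a ring — a benzene ring.
The required atom environment is present in the molecule, so the pattern matches.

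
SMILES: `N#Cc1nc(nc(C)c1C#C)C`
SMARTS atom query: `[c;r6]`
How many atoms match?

4

Check the 12 heavy atoms by environment: 2× n (aromatic, in 6-ring) → no; 4× c (aromatic, in 6-ring) → match; 5× C (acyclic) → no; 1× N (acyclic) → no.
That gives 4 matching atoms.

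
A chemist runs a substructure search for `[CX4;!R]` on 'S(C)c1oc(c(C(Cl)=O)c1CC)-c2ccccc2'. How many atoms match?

Check the 18 heavy atoms by environment: 1× o (aromatic, X2, in 5-ring) → no; 4× c (aromatic, X3, in 5-ring) → no; 3× C (X4, acyclic) → match; 6× c (aromatic, X3, in 6-ring) → no; 1× C (X3, acyclic) → no; 1× O (X1, acyclic) → no; 1× Cl (X1, acyclic) → no; 1× S (X2, acyclic) → no.
That gives 3 matching atoms.

3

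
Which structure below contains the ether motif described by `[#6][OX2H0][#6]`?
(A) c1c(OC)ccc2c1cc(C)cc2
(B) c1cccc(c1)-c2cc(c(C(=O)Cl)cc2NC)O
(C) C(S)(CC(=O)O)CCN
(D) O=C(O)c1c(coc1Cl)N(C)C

A

[#6][OX2H0][#6] describes an aliphatic oxygen bridging two carbons with no H on the oxygen (an ether).
(A) contains a methoxy ether (-OCH3), which satisfies every atom and bond constraint.
(B) has a hydroxyl group (-OH) but the oxygen has H1, not H0 bridging two carbons.
(C) has a carboxylic acid group (-C(=O)OH) but the -OH oxygen has H1; the =O is OX1, not OX2.
(D) has a carboxylic acid group (-C(=O)OH) but the -OH oxygen has H1; the =O is OX1, not OX2.
So the answer is (A).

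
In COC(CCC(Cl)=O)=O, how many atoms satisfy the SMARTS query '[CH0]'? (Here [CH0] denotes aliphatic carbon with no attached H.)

2

The query [CH0] means: aliphatic carbon with no attached hydrogen.
Check the 9 heavy atoms by environment: 2× C (H2) → no; 2× C (H0) → match; 3× O (H0) → no; 1× Cl (H0) → no; 1× C (H3) → no.
That gives 2 matching atoms.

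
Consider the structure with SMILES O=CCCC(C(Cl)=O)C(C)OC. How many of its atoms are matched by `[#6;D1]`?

2

The query [#6;D1] means: carbon bonded to exactly one heavy atom.
Check the 12 heavy atoms by environment: 3× C (D2) → no; 3× C (D3) → no; 2× C (D1) → match; 2× O (D1) → no; 1× O (D2) → no; 1× Cl (D1) → no.
That gives 2 matching atoms.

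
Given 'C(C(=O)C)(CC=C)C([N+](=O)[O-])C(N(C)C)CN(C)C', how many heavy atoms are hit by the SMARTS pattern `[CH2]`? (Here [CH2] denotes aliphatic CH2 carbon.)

The query [CH2] means: aliphatic carbon with exactly two hydrogens.
Check the 19 heavy atoms by environment: 3× C (H2) → match; 4× C (H1) → no; 2× N (H0) → no; 5× C (H3) → no; 1× N (charge +1, H0) → no; 1× O (charge -1, H0) → no; 2× O (H0) → no; 1× C (H0) → no.
That gives 3 matching atoms.

3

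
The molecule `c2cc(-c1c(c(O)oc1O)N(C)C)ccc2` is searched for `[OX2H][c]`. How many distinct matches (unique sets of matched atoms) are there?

[OX2H][c] is the SMARTS for a phenol: a hydroxyl oxygen attached to an aromatic carbon.
The molecule carries 2 separate instances of a hydroxyl group (-OH) meeting every constraint; each maps to a distinct set of atoms, giving 2 matches.

2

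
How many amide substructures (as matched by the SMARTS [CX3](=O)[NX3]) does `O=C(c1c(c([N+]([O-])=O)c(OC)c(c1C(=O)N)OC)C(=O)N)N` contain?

3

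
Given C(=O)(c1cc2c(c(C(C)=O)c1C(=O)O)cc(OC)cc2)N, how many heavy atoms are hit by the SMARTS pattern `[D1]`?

7

Check the 21 heavy atoms by environment: 6× c (aromatic, D3) → no; 4× c (aromatic, D2) → no; 3× C (D3) → no; 4× O (D1) → match; 2× C (D1) → match; 1× O (D2) → no; 1× N (D1) → match.
Summing the matching environments: 4 + 2 + 1 = 7 matching atoms.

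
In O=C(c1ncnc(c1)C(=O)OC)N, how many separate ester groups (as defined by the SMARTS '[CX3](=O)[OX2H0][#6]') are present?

[CX3](=O)[OX2H0][#6] is the SMARTS for an ester: a carbonyl carbon bonded to an oxygen that is itself bonded to carbon (no H on that O).
Exactly one fragment in the molecule meets all constraints, giving 1 match.

1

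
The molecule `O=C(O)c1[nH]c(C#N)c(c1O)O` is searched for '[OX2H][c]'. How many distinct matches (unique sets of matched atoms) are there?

2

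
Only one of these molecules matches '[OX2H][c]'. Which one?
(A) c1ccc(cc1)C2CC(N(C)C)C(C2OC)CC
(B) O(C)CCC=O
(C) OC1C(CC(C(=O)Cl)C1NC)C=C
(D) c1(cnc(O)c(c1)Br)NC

D

[OX2H][c] describes a hydroxyl oxygen attached to an aromatic carbon (a phenol).
(A) has a methoxy ether (-OCH3) but the oxygen has H0, not H1.
(B) has a methoxy ether (-OCH3) but the oxygen has H0, not H1.
(C) has a hydroxyl group (-OH) but the -OH is on an aliphatic carbon, not an aromatic c.
(D) contains a hydroxyl group (-OH), which satisfies every atom and bond constraint.
So the answer is (D).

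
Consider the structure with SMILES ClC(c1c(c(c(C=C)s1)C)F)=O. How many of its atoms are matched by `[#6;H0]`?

Check the 12 heavy atoms by environment: 1× s (aromatic, H0) → no; 4× c (aromatic, H0) → match; 1× F (H0) → no; 1× C (H1) → no; 1× C (H2) → no; 1× C (H0) → match; 1× O (H0) → no; 1× Cl (H0) → no; 1× C (H3) → no.
Summing the matching environments: 4 + 1 = 5 matching atoms.

5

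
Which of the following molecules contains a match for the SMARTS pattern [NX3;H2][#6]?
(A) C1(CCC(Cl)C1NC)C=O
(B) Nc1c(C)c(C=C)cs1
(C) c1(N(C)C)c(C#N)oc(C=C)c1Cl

[NX3;H2][#6] describes a trivalent nitrogen with two H attached to carbon (a primary amine).
(A) has an N-methylamino group (-NHCH3) but the nitrogen bears two carbons and only one H (H1), not H2.
(B) contains a primary amino group (-NH2), which satisfies every atom and bond constraint.
(C) has a dimethylamino group (-N(CH3)2) but the nitrogen has H0, not H2.
So the answer is (B).

B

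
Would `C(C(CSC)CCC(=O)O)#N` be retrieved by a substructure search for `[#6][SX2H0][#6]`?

Yes

The pattern [#6][SX2H0][#6] describes an aliphatic sulfur bridging two carbons with no H on the sulfur — a thioether.
The molecule carries a methylthio ether (-SCH3), whose atoms satisfy every constraint of the query, so the pattern matches.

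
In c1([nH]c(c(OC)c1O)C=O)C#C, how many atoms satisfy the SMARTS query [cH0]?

The query [cH0] means: aromatic carbon with no attached hydrogen (substituted or ring-fusion).
Check the 12 heavy atoms by environment: 1× n (aromatic, H1) → no; 4× c (aromatic, H0) → match; 2× O (H0) → no; 1× C (H3) → no; 1× C (H0) → no; 2× C (H1) → no; 1× O (H1) → no.
That gives 4 matching atoms.

4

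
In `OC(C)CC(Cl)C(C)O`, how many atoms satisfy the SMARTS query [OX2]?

2

The query [OX2] means: aliphatic oxygen with two total connections — ether, hydroxyl, or ester single-bond O.
Check the 9 heavy atoms by environment: 6× C (X4) → no; 2× O (X2) → match; 1× Cl (X1) → no.
That gives 2 matching atoms.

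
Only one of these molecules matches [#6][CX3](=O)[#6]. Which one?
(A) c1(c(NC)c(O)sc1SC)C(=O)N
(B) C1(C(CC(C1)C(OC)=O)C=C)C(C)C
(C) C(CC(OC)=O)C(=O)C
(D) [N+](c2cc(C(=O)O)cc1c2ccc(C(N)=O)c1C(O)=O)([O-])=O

C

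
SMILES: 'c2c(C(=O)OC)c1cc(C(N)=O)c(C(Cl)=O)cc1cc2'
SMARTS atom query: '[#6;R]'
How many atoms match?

The query [#6;R] means: carbon that is part of a ring.
Check the 20 heavy atoms by environment: 10× c (aromatic, in 6-ring) → match; 4× C (acyclic) → no; 4× O (acyclic) → no; 1× N (acyclic) → no; 1× Cl (acyclic) → no.
That gives 10 matching atoms.

10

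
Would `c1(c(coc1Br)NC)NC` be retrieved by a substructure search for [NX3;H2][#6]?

The pattern [NX3;H2][#6] describes a trivalent nitrogen with two H attached to carbon — a primary amine.
The closest candidate here is an N-methylamino group (-NHCH3), but the nitrogen bears two carbons and only one H (H1), not H2. No other fragment satisfies the full query, so there is no match.

No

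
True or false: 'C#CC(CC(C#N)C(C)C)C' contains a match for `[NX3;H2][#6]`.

False

The pattern [NX3;H2][#6] describes a trivalent nitrogen with two H attached to carbon — a primary amine.
The closest candidate here is a nitrile (-C#N), but the nitrogen is NX1 (triple-bonded), not NX3 with two H. No other fragment satisfies the full query, so there is no match.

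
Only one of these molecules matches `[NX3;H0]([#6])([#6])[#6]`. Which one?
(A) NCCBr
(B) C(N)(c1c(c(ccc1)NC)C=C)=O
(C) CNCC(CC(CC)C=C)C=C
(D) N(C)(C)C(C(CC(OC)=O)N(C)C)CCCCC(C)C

D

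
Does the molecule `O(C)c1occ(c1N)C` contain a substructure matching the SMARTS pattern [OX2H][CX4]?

No

The pattern [OX2H][CX4] describes a hydroxyl oxygen bound to an sp3 (X4) carbon — an aliphatic alcohol.
The closest candidate here is a methoxy ether (-OCH3), but the oxygen has H0 (ether), not H1. No other fragment satisfies the full query, so there is no match.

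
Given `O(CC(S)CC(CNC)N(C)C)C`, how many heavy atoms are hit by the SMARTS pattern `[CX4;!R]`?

9

The query [CX4;!R] means: aliphatic carbon with four total connections, not in a ring.
Check the 13 heavy atoms by environment: 9× C (X4, acyclic) → match; 2× N (X3, acyclic) → no; 1× O (X2, acyclic) → no; 1× S (X2, acyclic) → no.
That gives 9 matching atoms.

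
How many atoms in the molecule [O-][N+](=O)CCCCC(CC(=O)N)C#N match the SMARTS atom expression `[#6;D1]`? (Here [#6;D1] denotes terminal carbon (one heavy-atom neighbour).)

The query [#6;D1] means: carbon bonded to exactly one heavy atom.
Check the 14 heavy atoms by environment: 6× C (D2) → no; 2× C (D3) → no; 1× N (charge +1, D3) → no; 1× O (charge -1, D1) → no; 2× O (D1) → no; 2× N (D1) → no.
No environment satisfies the query, so 0 matching atoms.

0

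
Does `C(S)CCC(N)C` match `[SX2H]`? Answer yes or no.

The pattern [SX2H] describes an aliphatic sulfur with two connections, one being H — a thiol.
The molecule carries a thiol (-SH), whose atoms satisfy every constraint of the query, so the pattern matches.

Yes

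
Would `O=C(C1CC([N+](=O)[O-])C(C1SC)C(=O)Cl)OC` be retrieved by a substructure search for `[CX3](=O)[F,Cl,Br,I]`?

Yes

The pattern [CX3](=O)[F,Cl,Br,I] describes a carbonyl carbon bonded to a halogen — an acyl halide.
The molecule carries an acyl chloride (-C(=O)Cl), whose atoms satisfy every constraint of the query, so the pattern matches.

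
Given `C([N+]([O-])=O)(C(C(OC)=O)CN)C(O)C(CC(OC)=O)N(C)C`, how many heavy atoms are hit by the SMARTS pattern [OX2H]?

Check the 22 heavy atoms by environment: 2× C (H2, X4) → no; 4× C (H1, X4) → no; 1× N (H0, X3) → no; 4× C (H3, X4) → no; 1× N (charge +1, H0, X3) → no; 1× O (charge -1, H0, X1) → no; 3× O (H0, X1) → no; 1× N (H2, X3) → no; 1× O (H1, X2) → match; 2× C (H0, X3) → no; 2× O (H0, X2) → no.
That gives 1 matching atom.

1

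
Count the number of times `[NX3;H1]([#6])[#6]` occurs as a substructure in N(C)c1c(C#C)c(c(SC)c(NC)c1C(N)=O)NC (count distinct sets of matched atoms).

[NX3;H1]([#6])[#6] is the SMARTS for a secondary amine: a trivalent nitrogen with one H, bonded to two carbons.
The molecule carries 3 separate instances of an N-methylamino group (-NHCH3) meeting every constraint; each maps to a distinct set of atoms, giving 3 matches.

3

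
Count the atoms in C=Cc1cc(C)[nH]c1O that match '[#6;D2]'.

2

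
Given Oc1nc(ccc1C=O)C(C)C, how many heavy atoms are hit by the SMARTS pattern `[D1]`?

The query [D1] means: atom with exactly one heavy-atom neighbour (degree 1).
Check the 12 heavy atoms by environment: 1× n (aromatic, D2) → no; 3× c (aromatic, D3) → no; 2× c (aromatic, D2) → no; 2× O (D1) → match; 1× C (D2) → no; 1× C (D3) → no; 2× C (D1) → match.
Summing the matching environments: 2 + 2 = 4 matching atoms.

4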